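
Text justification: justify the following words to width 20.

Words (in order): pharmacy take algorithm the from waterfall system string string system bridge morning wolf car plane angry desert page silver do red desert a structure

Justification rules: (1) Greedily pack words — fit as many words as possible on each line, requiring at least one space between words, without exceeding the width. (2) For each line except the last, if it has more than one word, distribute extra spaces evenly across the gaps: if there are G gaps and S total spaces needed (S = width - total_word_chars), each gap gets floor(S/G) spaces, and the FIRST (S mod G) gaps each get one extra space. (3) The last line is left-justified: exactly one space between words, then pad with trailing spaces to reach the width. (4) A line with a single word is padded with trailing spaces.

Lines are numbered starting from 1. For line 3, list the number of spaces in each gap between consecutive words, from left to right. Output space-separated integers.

Line 1: ['pharmacy', 'take'] (min_width=13, slack=7)
Line 2: ['algorithm', 'the', 'from'] (min_width=18, slack=2)
Line 3: ['waterfall', 'system'] (min_width=16, slack=4)
Line 4: ['string', 'string', 'system'] (min_width=20, slack=0)
Line 5: ['bridge', 'morning', 'wolf'] (min_width=19, slack=1)
Line 6: ['car', 'plane', 'angry'] (min_width=15, slack=5)
Line 7: ['desert', 'page', 'silver'] (min_width=18, slack=2)
Line 8: ['do', 'red', 'desert', 'a'] (min_width=15, slack=5)
Line 9: ['structure'] (min_width=9, slack=11)

Answer: 5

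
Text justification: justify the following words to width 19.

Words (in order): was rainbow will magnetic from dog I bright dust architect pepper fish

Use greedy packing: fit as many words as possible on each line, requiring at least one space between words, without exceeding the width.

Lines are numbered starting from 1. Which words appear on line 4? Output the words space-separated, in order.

Line 1: ['was', 'rainbow', 'will'] (min_width=16, slack=3)
Line 2: ['magnetic', 'from', 'dog', 'I'] (min_width=19, slack=0)
Line 3: ['bright', 'dust'] (min_width=11, slack=8)
Line 4: ['architect', 'pepper'] (min_width=16, slack=3)
Line 5: ['fish'] (min_width=4, slack=15)

Answer: architect pepper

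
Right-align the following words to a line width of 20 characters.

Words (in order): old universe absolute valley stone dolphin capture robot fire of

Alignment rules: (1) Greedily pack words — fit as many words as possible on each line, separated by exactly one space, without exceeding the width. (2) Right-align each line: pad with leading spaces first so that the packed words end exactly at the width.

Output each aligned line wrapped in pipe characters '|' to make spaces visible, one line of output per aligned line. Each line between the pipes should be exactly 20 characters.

Line 1: ['old', 'universe'] (min_width=12, slack=8)
Line 2: ['absolute', 'valley'] (min_width=15, slack=5)
Line 3: ['stone', 'dolphin'] (min_width=13, slack=7)
Line 4: ['capture', 'robot', 'fire'] (min_width=18, slack=2)
Line 5: ['of'] (min_width=2, slack=18)

Answer: |        old universe|
|     absolute valley|
|       stone dolphin|
|  capture robot fire|
|                  of|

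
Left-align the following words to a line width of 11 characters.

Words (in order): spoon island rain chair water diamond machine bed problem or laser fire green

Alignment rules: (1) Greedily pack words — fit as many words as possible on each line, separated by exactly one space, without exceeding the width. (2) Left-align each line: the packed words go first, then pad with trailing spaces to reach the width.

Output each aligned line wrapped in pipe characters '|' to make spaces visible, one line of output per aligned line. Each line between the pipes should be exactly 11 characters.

Line 1: ['spoon'] (min_width=5, slack=6)
Line 2: ['island', 'rain'] (min_width=11, slack=0)
Line 3: ['chair', 'water'] (min_width=11, slack=0)
Line 4: ['diamond'] (min_width=7, slack=4)
Line 5: ['machine', 'bed'] (min_width=11, slack=0)
Line 6: ['problem', 'or'] (min_width=10, slack=1)
Line 7: ['laser', 'fire'] (min_width=10, slack=1)
Line 8: ['green'] (min_width=5, slack=6)

Answer: |spoon      |
|island rain|
|chair water|
|diamond    |
|machine bed|
|problem or |
|laser fire |
|green      |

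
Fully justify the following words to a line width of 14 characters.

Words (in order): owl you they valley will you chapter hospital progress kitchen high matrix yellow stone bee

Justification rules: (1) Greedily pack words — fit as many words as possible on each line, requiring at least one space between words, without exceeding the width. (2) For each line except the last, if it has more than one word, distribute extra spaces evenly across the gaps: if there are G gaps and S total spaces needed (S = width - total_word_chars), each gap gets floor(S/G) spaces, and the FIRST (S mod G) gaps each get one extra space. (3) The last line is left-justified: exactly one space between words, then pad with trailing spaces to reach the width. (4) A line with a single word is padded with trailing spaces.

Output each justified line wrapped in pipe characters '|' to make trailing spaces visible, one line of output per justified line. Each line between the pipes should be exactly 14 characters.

Line 1: ['owl', 'you', 'they'] (min_width=12, slack=2)
Line 2: ['valley', 'will'] (min_width=11, slack=3)
Line 3: ['you', 'chapter'] (min_width=11, slack=3)
Line 4: ['hospital'] (min_width=8, slack=6)
Line 5: ['progress'] (min_width=8, slack=6)
Line 6: ['kitchen', 'high'] (min_width=12, slack=2)
Line 7: ['matrix', 'yellow'] (min_width=13, slack=1)
Line 8: ['stone', 'bee'] (min_width=9, slack=5)

Answer: |owl  you  they|
|valley    will|
|you    chapter|
|hospital      |
|progress      |
|kitchen   high|
|matrix  yellow|
|stone bee     |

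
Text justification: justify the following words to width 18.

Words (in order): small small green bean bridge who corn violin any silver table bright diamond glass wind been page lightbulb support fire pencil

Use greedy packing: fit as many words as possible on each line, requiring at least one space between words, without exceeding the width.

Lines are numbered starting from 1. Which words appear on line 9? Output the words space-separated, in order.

Line 1: ['small', 'small', 'green'] (min_width=17, slack=1)
Line 2: ['bean', 'bridge', 'who'] (min_width=15, slack=3)
Line 3: ['corn', 'violin', 'any'] (min_width=15, slack=3)
Line 4: ['silver', 'table'] (min_width=12, slack=6)
Line 5: ['bright', 'diamond'] (min_width=14, slack=4)
Line 6: ['glass', 'wind', 'been'] (min_width=15, slack=3)
Line 7: ['page', 'lightbulb'] (min_width=14, slack=4)
Line 8: ['support', 'fire'] (min_width=12, slack=6)
Line 9: ['pencil'] (min_width=6, slack=12)

Answer: pencil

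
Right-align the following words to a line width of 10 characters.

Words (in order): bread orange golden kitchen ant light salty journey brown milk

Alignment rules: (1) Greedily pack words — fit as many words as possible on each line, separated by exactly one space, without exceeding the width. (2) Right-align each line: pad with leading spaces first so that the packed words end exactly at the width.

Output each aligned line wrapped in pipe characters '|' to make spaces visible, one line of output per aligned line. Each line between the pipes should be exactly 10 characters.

Answer: |     bread|
|    orange|
|    golden|
|   kitchen|
| ant light|
|     salty|
|   journey|
|brown milk|

Derivation:
Line 1: ['bread'] (min_width=5, slack=5)
Line 2: ['orange'] (min_width=6, slack=4)
Line 3: ['golden'] (min_width=6, slack=4)
Line 4: ['kitchen'] (min_width=7, slack=3)
Line 5: ['ant', 'light'] (min_width=9, slack=1)
Line 6: ['salty'] (min_width=5, slack=5)
Line 7: ['journey'] (min_width=7, slack=3)
Line 8: ['brown', 'milk'] (min_width=10, slack=0)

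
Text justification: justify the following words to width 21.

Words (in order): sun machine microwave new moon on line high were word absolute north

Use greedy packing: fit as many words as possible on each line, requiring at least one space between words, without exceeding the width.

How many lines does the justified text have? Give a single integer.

Answer: 4

Derivation:
Line 1: ['sun', 'machine', 'microwave'] (min_width=21, slack=0)
Line 2: ['new', 'moon', 'on', 'line', 'high'] (min_width=21, slack=0)
Line 3: ['were', 'word', 'absolute'] (min_width=18, slack=3)
Line 4: ['north'] (min_width=5, slack=16)
Total lines: 4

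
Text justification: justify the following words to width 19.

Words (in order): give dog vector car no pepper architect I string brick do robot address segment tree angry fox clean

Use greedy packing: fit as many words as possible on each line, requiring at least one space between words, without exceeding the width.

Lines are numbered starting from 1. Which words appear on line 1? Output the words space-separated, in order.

Answer: give dog vector car

Derivation:
Line 1: ['give', 'dog', 'vector', 'car'] (min_width=19, slack=0)
Line 2: ['no', 'pepper', 'architect'] (min_width=19, slack=0)
Line 3: ['I', 'string', 'brick', 'do'] (min_width=17, slack=2)
Line 4: ['robot', 'address'] (min_width=13, slack=6)
Line 5: ['segment', 'tree', 'angry'] (min_width=18, slack=1)
Line 6: ['fox', 'clean'] (min_width=9, slack=10)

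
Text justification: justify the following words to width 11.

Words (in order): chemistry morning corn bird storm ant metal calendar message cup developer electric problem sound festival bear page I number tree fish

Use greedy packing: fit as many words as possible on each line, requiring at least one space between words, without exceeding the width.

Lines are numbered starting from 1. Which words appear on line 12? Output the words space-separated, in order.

Answer: festival

Derivation:
Line 1: ['chemistry'] (min_width=9, slack=2)
Line 2: ['morning'] (min_width=7, slack=4)
Line 3: ['corn', 'bird'] (min_width=9, slack=2)
Line 4: ['storm', 'ant'] (min_width=9, slack=2)
Line 5: ['metal'] (min_width=5, slack=6)
Line 6: ['calendar'] (min_width=8, slack=3)
Line 7: ['message', 'cup'] (min_width=11, slack=0)
Line 8: ['developer'] (min_width=9, slack=2)
Line 9: ['electric'] (min_width=8, slack=3)
Line 10: ['problem'] (min_width=7, slack=4)
Line 11: ['sound'] (min_width=5, slack=6)
Line 12: ['festival'] (min_width=8, slack=3)
Line 13: ['bear', 'page', 'I'] (min_width=11, slack=0)
Line 14: ['number', 'tree'] (min_width=11, slack=0)
Line 15: ['fish'] (min_width=4, slack=7)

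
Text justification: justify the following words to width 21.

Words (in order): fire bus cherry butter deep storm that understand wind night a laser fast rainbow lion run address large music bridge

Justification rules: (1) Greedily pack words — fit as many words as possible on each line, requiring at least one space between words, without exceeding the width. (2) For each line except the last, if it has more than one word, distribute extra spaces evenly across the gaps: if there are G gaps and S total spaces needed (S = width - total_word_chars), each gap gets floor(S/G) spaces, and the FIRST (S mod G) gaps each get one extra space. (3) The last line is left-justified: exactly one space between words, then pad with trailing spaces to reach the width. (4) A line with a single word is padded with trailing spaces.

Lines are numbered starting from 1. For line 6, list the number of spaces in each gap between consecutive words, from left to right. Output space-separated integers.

Line 1: ['fire', 'bus', 'cherry'] (min_width=15, slack=6)
Line 2: ['butter', 'deep', 'storm'] (min_width=17, slack=4)
Line 3: ['that', 'understand', 'wind'] (min_width=20, slack=1)
Line 4: ['night', 'a', 'laser', 'fast'] (min_width=18, slack=3)
Line 5: ['rainbow', 'lion', 'run'] (min_width=16, slack=5)
Line 6: ['address', 'large', 'music'] (min_width=19, slack=2)
Line 7: ['bridge'] (min_width=6, slack=15)

Answer: 2 2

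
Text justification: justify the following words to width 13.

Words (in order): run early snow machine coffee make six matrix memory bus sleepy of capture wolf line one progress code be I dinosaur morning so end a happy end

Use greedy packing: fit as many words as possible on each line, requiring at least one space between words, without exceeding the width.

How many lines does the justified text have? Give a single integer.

Line 1: ['run', 'early'] (min_width=9, slack=4)
Line 2: ['snow', 'machine'] (min_width=12, slack=1)
Line 3: ['coffee', 'make'] (min_width=11, slack=2)
Line 4: ['six', 'matrix'] (min_width=10, slack=3)
Line 5: ['memory', 'bus'] (min_width=10, slack=3)
Line 6: ['sleepy', 'of'] (min_width=9, slack=4)
Line 7: ['capture', 'wolf'] (min_width=12, slack=1)
Line 8: ['line', 'one'] (min_width=8, slack=5)
Line 9: ['progress', 'code'] (min_width=13, slack=0)
Line 10: ['be', 'I', 'dinosaur'] (min_width=13, slack=0)
Line 11: ['morning', 'so'] (min_width=10, slack=3)
Line 12: ['end', 'a', 'happy'] (min_width=11, slack=2)
Line 13: ['end'] (min_width=3, slack=10)
Total lines: 13

Answer: 13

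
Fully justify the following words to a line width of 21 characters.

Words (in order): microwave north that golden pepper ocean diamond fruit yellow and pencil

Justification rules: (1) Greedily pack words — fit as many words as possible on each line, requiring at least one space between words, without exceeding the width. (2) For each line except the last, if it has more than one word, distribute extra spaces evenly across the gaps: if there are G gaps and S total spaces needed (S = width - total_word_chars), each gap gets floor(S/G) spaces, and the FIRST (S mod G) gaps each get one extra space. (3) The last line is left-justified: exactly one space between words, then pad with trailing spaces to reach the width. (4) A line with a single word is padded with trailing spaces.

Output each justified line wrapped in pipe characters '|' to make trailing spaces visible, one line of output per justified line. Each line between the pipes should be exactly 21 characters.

Answer: |microwave  north that|
|golden  pepper  ocean|
|diamond  fruit yellow|
|and pencil           |

Derivation:
Line 1: ['microwave', 'north', 'that'] (min_width=20, slack=1)
Line 2: ['golden', 'pepper', 'ocean'] (min_width=19, slack=2)
Line 3: ['diamond', 'fruit', 'yellow'] (min_width=20, slack=1)
Line 4: ['and', 'pencil'] (min_width=10, slack=11)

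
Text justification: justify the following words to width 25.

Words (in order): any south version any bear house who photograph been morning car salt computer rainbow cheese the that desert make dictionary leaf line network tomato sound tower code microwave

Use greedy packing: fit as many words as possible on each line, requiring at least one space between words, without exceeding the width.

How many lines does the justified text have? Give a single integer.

Answer: 8

Derivation:
Line 1: ['any', 'south', 'version', 'any'] (min_width=21, slack=4)
Line 2: ['bear', 'house', 'who', 'photograph'] (min_width=25, slack=0)
Line 3: ['been', 'morning', 'car', 'salt'] (min_width=21, slack=4)
Line 4: ['computer', 'rainbow', 'cheese'] (min_width=23, slack=2)
Line 5: ['the', 'that', 'desert', 'make'] (min_width=20, slack=5)
Line 6: ['dictionary', 'leaf', 'line'] (min_width=20, slack=5)
Line 7: ['network', 'tomato', 'sound'] (min_width=20, slack=5)
Line 8: ['tower', 'code', 'microwave'] (min_width=20, slack=5)
Total lines: 8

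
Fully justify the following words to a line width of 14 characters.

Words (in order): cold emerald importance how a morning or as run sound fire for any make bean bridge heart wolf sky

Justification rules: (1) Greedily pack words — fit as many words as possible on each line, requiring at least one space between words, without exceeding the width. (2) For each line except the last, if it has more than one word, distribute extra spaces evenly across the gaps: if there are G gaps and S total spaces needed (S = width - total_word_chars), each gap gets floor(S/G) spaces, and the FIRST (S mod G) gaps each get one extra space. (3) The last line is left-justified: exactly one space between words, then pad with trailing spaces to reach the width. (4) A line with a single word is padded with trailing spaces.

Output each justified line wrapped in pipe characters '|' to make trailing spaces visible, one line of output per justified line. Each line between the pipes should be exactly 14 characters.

Answer: |cold   emerald|
|importance how|
|a  morning  or|
|as  run  sound|
|fire  for  any|
|make      bean|
|bridge   heart|
|wolf sky      |

Derivation:
Line 1: ['cold', 'emerald'] (min_width=12, slack=2)
Line 2: ['importance', 'how'] (min_width=14, slack=0)
Line 3: ['a', 'morning', 'or'] (min_width=12, slack=2)
Line 4: ['as', 'run', 'sound'] (min_width=12, slack=2)
Line 5: ['fire', 'for', 'any'] (min_width=12, slack=2)
Line 6: ['make', 'bean'] (min_width=9, slack=5)
Line 7: ['bridge', 'heart'] (min_width=12, slack=2)
Line 8: ['wolf', 'sky'] (min_width=8, slack=6)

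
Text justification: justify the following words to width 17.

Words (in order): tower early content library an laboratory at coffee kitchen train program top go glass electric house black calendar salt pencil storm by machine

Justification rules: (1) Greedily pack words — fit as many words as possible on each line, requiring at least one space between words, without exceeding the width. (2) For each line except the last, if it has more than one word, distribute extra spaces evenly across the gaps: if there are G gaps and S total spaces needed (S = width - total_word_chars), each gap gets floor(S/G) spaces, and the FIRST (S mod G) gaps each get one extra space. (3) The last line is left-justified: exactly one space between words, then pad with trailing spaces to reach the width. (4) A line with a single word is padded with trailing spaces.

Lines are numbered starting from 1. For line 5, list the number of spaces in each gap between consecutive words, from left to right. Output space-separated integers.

Line 1: ['tower', 'early'] (min_width=11, slack=6)
Line 2: ['content', 'library'] (min_width=15, slack=2)
Line 3: ['an', 'laboratory', 'at'] (min_width=16, slack=1)
Line 4: ['coffee', 'kitchen'] (min_width=14, slack=3)
Line 5: ['train', 'program', 'top'] (min_width=17, slack=0)
Line 6: ['go', 'glass', 'electric'] (min_width=17, slack=0)
Line 7: ['house', 'black'] (min_width=11, slack=6)
Line 8: ['calendar', 'salt'] (min_width=13, slack=4)
Line 9: ['pencil', 'storm', 'by'] (min_width=15, slack=2)
Line 10: ['machine'] (min_width=7, slack=10)

Answer: 1 1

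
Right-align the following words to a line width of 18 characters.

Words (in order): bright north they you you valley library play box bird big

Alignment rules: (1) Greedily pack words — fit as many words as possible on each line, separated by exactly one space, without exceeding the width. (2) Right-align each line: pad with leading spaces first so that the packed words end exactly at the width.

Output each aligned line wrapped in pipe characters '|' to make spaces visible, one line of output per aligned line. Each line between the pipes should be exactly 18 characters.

Line 1: ['bright', 'north', 'they'] (min_width=17, slack=1)
Line 2: ['you', 'you', 'valley'] (min_width=14, slack=4)
Line 3: ['library', 'play', 'box'] (min_width=16, slack=2)
Line 4: ['bird', 'big'] (min_width=8, slack=10)

Answer: | bright north they|
|    you you valley|
|  library play box|
|          bird big|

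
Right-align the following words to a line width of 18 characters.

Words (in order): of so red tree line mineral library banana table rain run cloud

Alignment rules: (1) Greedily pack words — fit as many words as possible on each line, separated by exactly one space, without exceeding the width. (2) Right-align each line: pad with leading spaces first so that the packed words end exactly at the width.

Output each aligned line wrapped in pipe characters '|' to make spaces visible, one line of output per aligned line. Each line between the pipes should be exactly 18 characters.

Answer: |    of so red tree|
|      line mineral|
|    library banana|
|    table rain run|
|             cloud|

Derivation:
Line 1: ['of', 'so', 'red', 'tree'] (min_width=14, slack=4)
Line 2: ['line', 'mineral'] (min_width=12, slack=6)
Line 3: ['library', 'banana'] (min_width=14, slack=4)
Line 4: ['table', 'rain', 'run'] (min_width=14, slack=4)
Line 5: ['cloud'] (min_width=5, slack=13)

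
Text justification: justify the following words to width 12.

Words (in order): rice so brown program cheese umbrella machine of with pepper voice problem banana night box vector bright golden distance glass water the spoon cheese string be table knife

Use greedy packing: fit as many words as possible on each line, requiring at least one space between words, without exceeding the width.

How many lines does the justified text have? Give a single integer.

Answer: 19

Derivation:
Line 1: ['rice', 'so'] (min_width=7, slack=5)
Line 2: ['brown'] (min_width=5, slack=7)
Line 3: ['program'] (min_width=7, slack=5)
Line 4: ['cheese'] (min_width=6, slack=6)
Line 5: ['umbrella'] (min_width=8, slack=4)
Line 6: ['machine', 'of'] (min_width=10, slack=2)
Line 7: ['with', 'pepper'] (min_width=11, slack=1)
Line 8: ['voice'] (min_width=5, slack=7)
Line 9: ['problem'] (min_width=7, slack=5)
Line 10: ['banana', 'night'] (min_width=12, slack=0)
Line 11: ['box', 'vector'] (min_width=10, slack=2)
Line 12: ['bright'] (min_width=6, slack=6)
Line 13: ['golden'] (min_width=6, slack=6)
Line 14: ['distance'] (min_width=8, slack=4)
Line 15: ['glass', 'water'] (min_width=11, slack=1)
Line 16: ['the', 'spoon'] (min_width=9, slack=3)
Line 17: ['cheese'] (min_width=6, slack=6)
Line 18: ['string', 'be'] (min_width=9, slack=3)
Line 19: ['table', 'knife'] (min_width=11, slack=1)
Total lines: 19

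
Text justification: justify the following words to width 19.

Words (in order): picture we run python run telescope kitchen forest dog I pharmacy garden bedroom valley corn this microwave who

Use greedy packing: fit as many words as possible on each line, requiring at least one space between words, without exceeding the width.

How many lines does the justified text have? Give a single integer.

Answer: 7

Derivation:
Line 1: ['picture', 'we', 'run'] (min_width=14, slack=5)
Line 2: ['python', 'run'] (min_width=10, slack=9)
Line 3: ['telescope', 'kitchen'] (min_width=17, slack=2)
Line 4: ['forest', 'dog', 'I'] (min_width=12, slack=7)
Line 5: ['pharmacy', 'garden'] (min_width=15, slack=4)
Line 6: ['bedroom', 'valley', 'corn'] (min_width=19, slack=0)
Line 7: ['this', 'microwave', 'who'] (min_width=18, slack=1)
Total lines: 7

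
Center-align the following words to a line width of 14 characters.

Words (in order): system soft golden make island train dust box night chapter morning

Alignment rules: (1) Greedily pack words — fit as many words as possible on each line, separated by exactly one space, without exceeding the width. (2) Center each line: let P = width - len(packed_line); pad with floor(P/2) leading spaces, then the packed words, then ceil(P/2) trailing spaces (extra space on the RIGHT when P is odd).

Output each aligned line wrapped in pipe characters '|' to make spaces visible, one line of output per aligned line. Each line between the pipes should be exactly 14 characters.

Line 1: ['system', 'soft'] (min_width=11, slack=3)
Line 2: ['golden', 'make'] (min_width=11, slack=3)
Line 3: ['island', 'train'] (min_width=12, slack=2)
Line 4: ['dust', 'box', 'night'] (min_width=14, slack=0)
Line 5: ['chapter'] (min_width=7, slack=7)
Line 6: ['morning'] (min_width=7, slack=7)

Answer: | system soft  |
| golden make  |
| island train |
|dust box night|
|   chapter    |
|   morning    |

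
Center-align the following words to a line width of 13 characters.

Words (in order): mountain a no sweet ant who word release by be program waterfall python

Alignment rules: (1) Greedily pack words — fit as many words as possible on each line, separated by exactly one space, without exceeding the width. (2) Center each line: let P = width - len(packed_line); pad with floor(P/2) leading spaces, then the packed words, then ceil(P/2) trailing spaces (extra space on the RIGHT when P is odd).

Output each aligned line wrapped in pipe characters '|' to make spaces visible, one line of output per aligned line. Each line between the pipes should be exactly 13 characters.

Line 1: ['mountain', 'a', 'no'] (min_width=13, slack=0)
Line 2: ['sweet', 'ant', 'who'] (min_width=13, slack=0)
Line 3: ['word', 'release'] (min_width=12, slack=1)
Line 4: ['by', 'be', 'program'] (min_width=13, slack=0)
Line 5: ['waterfall'] (min_width=9, slack=4)
Line 6: ['python'] (min_width=6, slack=7)

Answer: |mountain a no|
|sweet ant who|
|word release |
|by be program|
|  waterfall  |
|   python    |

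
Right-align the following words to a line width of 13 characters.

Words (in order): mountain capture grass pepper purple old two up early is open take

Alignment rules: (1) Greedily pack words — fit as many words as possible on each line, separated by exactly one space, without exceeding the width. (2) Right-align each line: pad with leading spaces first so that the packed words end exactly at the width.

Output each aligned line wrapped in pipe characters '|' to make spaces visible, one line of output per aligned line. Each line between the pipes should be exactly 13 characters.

Line 1: ['mountain'] (min_width=8, slack=5)
Line 2: ['capture', 'grass'] (min_width=13, slack=0)
Line 3: ['pepper', 'purple'] (min_width=13, slack=0)
Line 4: ['old', 'two', 'up'] (min_width=10, slack=3)
Line 5: ['early', 'is', 'open'] (min_width=13, slack=0)
Line 6: ['take'] (min_width=4, slack=9)

Answer: |     mountain|
|capture grass|
|pepper purple|
|   old two up|
|early is open|
|         take|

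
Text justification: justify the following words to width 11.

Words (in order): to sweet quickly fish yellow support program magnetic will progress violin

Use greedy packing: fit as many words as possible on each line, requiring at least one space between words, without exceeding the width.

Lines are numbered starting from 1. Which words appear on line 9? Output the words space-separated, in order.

Answer: violin

Derivation:
Line 1: ['to', 'sweet'] (min_width=8, slack=3)
Line 2: ['quickly'] (min_width=7, slack=4)
Line 3: ['fish', 'yellow'] (min_width=11, slack=0)
Line 4: ['support'] (min_width=7, slack=4)
Line 5: ['program'] (min_width=7, slack=4)
Line 6: ['magnetic'] (min_width=8, slack=3)
Line 7: ['will'] (min_width=4, slack=7)
Line 8: ['progress'] (min_width=8, slack=3)
Line 9: ['violin'] (min_width=6, slack=5)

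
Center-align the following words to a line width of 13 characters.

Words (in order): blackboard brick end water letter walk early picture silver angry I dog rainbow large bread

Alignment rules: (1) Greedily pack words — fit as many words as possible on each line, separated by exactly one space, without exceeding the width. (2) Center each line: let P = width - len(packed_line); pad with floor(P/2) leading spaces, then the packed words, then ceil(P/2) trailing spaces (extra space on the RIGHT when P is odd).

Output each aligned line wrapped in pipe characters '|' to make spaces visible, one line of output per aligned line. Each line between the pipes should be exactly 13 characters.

Line 1: ['blackboard'] (min_width=10, slack=3)
Line 2: ['brick', 'end'] (min_width=9, slack=4)
Line 3: ['water', 'letter'] (min_width=12, slack=1)
Line 4: ['walk', 'early'] (min_width=10, slack=3)
Line 5: ['picture'] (min_width=7, slack=6)
Line 6: ['silver', 'angry'] (min_width=12, slack=1)
Line 7: ['I', 'dog', 'rainbow'] (min_width=13, slack=0)
Line 8: ['large', 'bread'] (min_width=11, slack=2)

Answer: | blackboard  |
|  brick end  |
|water letter |
| walk early  |
|   picture   |
|silver angry |
|I dog rainbow|
| large bread |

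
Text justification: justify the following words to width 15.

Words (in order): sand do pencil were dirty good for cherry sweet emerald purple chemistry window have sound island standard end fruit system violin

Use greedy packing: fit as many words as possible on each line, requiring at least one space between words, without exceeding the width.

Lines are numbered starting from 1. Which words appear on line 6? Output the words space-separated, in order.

Answer: chemistry

Derivation:
Line 1: ['sand', 'do', 'pencil'] (min_width=14, slack=1)
Line 2: ['were', 'dirty', 'good'] (min_width=15, slack=0)
Line 3: ['for', 'cherry'] (min_width=10, slack=5)
Line 4: ['sweet', 'emerald'] (min_width=13, slack=2)
Line 5: ['purple'] (min_width=6, slack=9)
Line 6: ['chemistry'] (min_width=9, slack=6)
Line 7: ['window', 'have'] (min_width=11, slack=4)
Line 8: ['sound', 'island'] (min_width=12, slack=3)
Line 9: ['standard', 'end'] (min_width=12, slack=3)
Line 10: ['fruit', 'system'] (min_width=12, slack=3)
Line 11: ['violin'] (min_width=6, slack=9)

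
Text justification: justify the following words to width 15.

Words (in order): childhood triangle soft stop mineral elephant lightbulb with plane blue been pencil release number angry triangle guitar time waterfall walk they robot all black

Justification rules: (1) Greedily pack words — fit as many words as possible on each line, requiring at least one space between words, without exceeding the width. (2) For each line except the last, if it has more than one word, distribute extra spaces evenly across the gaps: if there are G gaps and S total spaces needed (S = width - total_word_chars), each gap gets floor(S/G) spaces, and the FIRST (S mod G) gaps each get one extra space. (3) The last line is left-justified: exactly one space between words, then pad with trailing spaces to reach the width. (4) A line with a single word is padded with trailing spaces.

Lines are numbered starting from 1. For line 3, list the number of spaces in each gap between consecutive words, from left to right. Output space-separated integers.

Answer: 4

Derivation:
Line 1: ['childhood'] (min_width=9, slack=6)
Line 2: ['triangle', 'soft'] (min_width=13, slack=2)
Line 3: ['stop', 'mineral'] (min_width=12, slack=3)
Line 4: ['elephant'] (min_width=8, slack=7)
Line 5: ['lightbulb', 'with'] (min_width=14, slack=1)
Line 6: ['plane', 'blue', 'been'] (min_width=15, slack=0)
Line 7: ['pencil', 'release'] (min_width=14, slack=1)
Line 8: ['number', 'angry'] (min_width=12, slack=3)
Line 9: ['triangle', 'guitar'] (min_width=15, slack=0)
Line 10: ['time', 'waterfall'] (min_width=14, slack=1)
Line 11: ['walk', 'they', 'robot'] (min_width=15, slack=0)
Line 12: ['all', 'black'] (min_width=9, slack=6)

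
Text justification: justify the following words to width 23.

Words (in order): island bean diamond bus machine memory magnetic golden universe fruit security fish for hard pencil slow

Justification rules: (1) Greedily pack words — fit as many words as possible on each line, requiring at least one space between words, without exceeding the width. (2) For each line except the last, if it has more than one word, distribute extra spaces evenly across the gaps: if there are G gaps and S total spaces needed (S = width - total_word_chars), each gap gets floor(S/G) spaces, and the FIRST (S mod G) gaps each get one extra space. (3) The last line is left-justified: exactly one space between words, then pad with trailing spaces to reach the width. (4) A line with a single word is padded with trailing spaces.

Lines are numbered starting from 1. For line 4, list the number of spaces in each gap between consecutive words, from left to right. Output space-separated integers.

Answer: 2 1 1

Derivation:
Line 1: ['island', 'bean', 'diamond', 'bus'] (min_width=23, slack=0)
Line 2: ['machine', 'memory', 'magnetic'] (min_width=23, slack=0)
Line 3: ['golden', 'universe', 'fruit'] (min_width=21, slack=2)
Line 4: ['security', 'fish', 'for', 'hard'] (min_width=22, slack=1)
Line 5: ['pencil', 'slow'] (min_width=11, slack=12)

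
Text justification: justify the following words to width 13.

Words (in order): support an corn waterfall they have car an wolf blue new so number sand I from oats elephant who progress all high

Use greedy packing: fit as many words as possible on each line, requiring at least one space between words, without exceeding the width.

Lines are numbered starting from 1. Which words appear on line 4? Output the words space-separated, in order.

Answer: they have car

Derivation:
Line 1: ['support', 'an'] (min_width=10, slack=3)
Line 2: ['corn'] (min_width=4, slack=9)
Line 3: ['waterfall'] (min_width=9, slack=4)
Line 4: ['they', 'have', 'car'] (min_width=13, slack=0)
Line 5: ['an', 'wolf', 'blue'] (min_width=12, slack=1)
Line 6: ['new', 'so', 'number'] (min_width=13, slack=0)
Line 7: ['sand', 'I', 'from'] (min_width=11, slack=2)
Line 8: ['oats', 'elephant'] (min_width=13, slack=0)
Line 9: ['who', 'progress'] (min_width=12, slack=1)
Line 10: ['all', 'high'] (min_width=8, slack=5)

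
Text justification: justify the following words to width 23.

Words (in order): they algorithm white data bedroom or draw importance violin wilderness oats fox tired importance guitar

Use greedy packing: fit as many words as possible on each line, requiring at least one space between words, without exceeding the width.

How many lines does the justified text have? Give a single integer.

Answer: 5

Derivation:
Line 1: ['they', 'algorithm', 'white'] (min_width=20, slack=3)
Line 2: ['data', 'bedroom', 'or', 'draw'] (min_width=20, slack=3)
Line 3: ['importance', 'violin'] (min_width=17, slack=6)
Line 4: ['wilderness', 'oats', 'fox'] (min_width=19, slack=4)
Line 5: ['tired', 'importance', 'guitar'] (min_width=23, slack=0)
Total lines: 5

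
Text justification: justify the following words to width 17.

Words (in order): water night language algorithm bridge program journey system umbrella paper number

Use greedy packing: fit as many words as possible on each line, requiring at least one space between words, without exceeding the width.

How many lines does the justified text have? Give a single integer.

Answer: 6

Derivation:
Line 1: ['water', 'night'] (min_width=11, slack=6)
Line 2: ['language'] (min_width=8, slack=9)
Line 3: ['algorithm', 'bridge'] (min_width=16, slack=1)
Line 4: ['program', 'journey'] (min_width=15, slack=2)
Line 5: ['system', 'umbrella'] (min_width=15, slack=2)
Line 6: ['paper', 'number'] (min_width=12, slack=5)
Total lines: 6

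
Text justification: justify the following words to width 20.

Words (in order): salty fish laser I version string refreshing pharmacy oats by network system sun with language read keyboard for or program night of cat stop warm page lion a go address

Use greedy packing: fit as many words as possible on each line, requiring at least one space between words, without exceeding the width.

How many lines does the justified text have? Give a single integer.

Line 1: ['salty', 'fish', 'laser', 'I'] (min_width=18, slack=2)
Line 2: ['version', 'string'] (min_width=14, slack=6)
Line 3: ['refreshing', 'pharmacy'] (min_width=19, slack=1)
Line 4: ['oats', 'by', 'network'] (min_width=15, slack=5)
Line 5: ['system', 'sun', 'with'] (min_width=15, slack=5)
Line 6: ['language', 'read'] (min_width=13, slack=7)
Line 7: ['keyboard', 'for', 'or'] (min_width=15, slack=5)
Line 8: ['program', 'night', 'of', 'cat'] (min_width=20, slack=0)
Line 9: ['stop', 'warm', 'page', 'lion'] (min_width=19, slack=1)
Line 10: ['a', 'go', 'address'] (min_width=12, slack=8)
Total lines: 10

Answer: 10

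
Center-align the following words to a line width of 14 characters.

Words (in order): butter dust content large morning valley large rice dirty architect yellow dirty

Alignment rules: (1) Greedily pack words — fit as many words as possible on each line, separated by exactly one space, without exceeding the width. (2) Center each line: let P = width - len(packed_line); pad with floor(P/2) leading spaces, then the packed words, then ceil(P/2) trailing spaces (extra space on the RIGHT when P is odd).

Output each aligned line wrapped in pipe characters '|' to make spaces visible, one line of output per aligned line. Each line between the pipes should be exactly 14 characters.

Line 1: ['butter', 'dust'] (min_width=11, slack=3)
Line 2: ['content', 'large'] (min_width=13, slack=1)
Line 3: ['morning', 'valley'] (min_width=14, slack=0)
Line 4: ['large', 'rice'] (min_width=10, slack=4)
Line 5: ['dirty'] (min_width=5, slack=9)
Line 6: ['architect'] (min_width=9, slack=5)
Line 7: ['yellow', 'dirty'] (min_width=12, slack=2)

Answer: | butter dust  |
|content large |
|morning valley|
|  large rice  |
|    dirty     |
|  architect   |
| yellow dirty |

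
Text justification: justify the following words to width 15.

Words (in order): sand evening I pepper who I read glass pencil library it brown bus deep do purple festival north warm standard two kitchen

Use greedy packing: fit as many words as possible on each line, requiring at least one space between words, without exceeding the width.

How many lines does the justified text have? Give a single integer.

Line 1: ['sand', 'evening', 'I'] (min_width=14, slack=1)
Line 2: ['pepper', 'who', 'I'] (min_width=12, slack=3)
Line 3: ['read', 'glass'] (min_width=10, slack=5)
Line 4: ['pencil', 'library'] (min_width=14, slack=1)
Line 5: ['it', 'brown', 'bus'] (min_width=12, slack=3)
Line 6: ['deep', 'do', 'purple'] (min_width=14, slack=1)
Line 7: ['festival', 'north'] (min_width=14, slack=1)
Line 8: ['warm', 'standard'] (min_width=13, slack=2)
Line 9: ['two', 'kitchen'] (min_width=11, slack=4)
Total lines: 9

Answer: 9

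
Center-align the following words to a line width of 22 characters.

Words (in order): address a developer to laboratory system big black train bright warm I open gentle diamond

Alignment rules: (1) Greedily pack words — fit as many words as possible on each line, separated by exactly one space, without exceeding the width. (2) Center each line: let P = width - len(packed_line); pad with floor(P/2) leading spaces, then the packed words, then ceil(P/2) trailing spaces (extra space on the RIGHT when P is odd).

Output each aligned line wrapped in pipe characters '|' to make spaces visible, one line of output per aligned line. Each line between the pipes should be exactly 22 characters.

Answer: |address a developer to|
|laboratory system big |
|  black train bright  |
|  warm I open gentle  |
|       diamond        |

Derivation:
Line 1: ['address', 'a', 'developer', 'to'] (min_width=22, slack=0)
Line 2: ['laboratory', 'system', 'big'] (min_width=21, slack=1)
Line 3: ['black', 'train', 'bright'] (min_width=18, slack=4)
Line 4: ['warm', 'I', 'open', 'gentle'] (min_width=18, slack=4)
Line 5: ['diamond'] (min_width=7, slack=15)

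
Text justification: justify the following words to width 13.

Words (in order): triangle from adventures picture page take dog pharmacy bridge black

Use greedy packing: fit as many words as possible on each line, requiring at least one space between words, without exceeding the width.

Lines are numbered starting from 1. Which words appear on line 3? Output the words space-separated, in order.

Line 1: ['triangle', 'from'] (min_width=13, slack=0)
Line 2: ['adventures'] (min_width=10, slack=3)
Line 3: ['picture', 'page'] (min_width=12, slack=1)
Line 4: ['take', 'dog'] (min_width=8, slack=5)
Line 5: ['pharmacy'] (min_width=8, slack=5)
Line 6: ['bridge', 'black'] (min_width=12, slack=1)

Answer: picture page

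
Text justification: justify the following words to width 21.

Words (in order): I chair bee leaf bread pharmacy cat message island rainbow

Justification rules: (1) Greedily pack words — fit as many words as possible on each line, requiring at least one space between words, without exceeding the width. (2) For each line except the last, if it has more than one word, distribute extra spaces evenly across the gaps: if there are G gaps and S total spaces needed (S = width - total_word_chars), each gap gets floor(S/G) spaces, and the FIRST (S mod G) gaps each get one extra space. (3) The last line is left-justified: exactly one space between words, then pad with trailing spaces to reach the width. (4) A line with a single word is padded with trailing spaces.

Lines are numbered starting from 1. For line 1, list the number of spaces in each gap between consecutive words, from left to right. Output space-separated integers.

Answer: 3 3 2

Derivation:
Line 1: ['I', 'chair', 'bee', 'leaf'] (min_width=16, slack=5)
Line 2: ['bread', 'pharmacy', 'cat'] (min_width=18, slack=3)
Line 3: ['message', 'island'] (min_width=14, slack=7)
Line 4: ['rainbow'] (min_width=7, slack=14)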